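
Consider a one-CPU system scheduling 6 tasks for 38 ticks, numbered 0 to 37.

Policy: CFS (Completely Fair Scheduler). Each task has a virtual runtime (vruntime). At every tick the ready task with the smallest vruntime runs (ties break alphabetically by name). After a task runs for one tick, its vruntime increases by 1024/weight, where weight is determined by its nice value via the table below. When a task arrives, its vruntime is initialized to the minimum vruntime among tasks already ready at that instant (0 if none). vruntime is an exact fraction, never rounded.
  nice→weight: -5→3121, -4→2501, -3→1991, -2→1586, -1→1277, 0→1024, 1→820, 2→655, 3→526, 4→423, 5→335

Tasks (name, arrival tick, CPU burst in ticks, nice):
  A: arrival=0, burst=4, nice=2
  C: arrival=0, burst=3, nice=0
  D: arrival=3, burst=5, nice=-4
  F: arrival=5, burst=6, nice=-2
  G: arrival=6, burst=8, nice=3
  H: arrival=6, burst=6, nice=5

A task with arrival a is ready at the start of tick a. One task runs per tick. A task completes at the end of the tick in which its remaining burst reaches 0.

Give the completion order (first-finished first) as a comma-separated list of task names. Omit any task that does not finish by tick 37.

t=0: vr[A=0 C=0] → run A
t=1: vr[A=1024/655 C=0] → run C
t=2: vr[A=1024/655 C=1] → run C
t=3: vr[A=1024/655 C=2 D=1024/655] → run A
t=4: vr[A=2048/655 C=2 D=1024/655] → run D
t=5: vr[A=2048/655 C=2 D=3231744/1638155 F=3231744/1638155] → run D
t=6: vr[A=2048/655 C=2 D=3902464/1638155 F=3231744/1638155 G=3231744/1638155 H=3231744/1638155] → run F
t=7: vr[A=2048/655 C=2 D=3902464/1638155 F=55762432/21296015 G=3231744/1638155 H=3231744/1638155] → run G
t=8: vr[A=2048/655 C=2 D=3902464/1638155 F=55762432/21296015 G=1688684032/430834765 H=3231744/1638155] → run H
t=9: vr[A=2048/655 C=2 D=3902464/1638155 F=55762432/21296015 G=1688684032/430834765 H=552020992/109756385] → run C
t=10: vr[A=2048/655 D=3902464/1638155 F=55762432/21296015 G=1688684032/430834765 H=552020992/109756385] → run D
t=11: vr[A=2048/655 D=4573184/1638155 F=55762432/21296015 G=1688684032/430834765 H=552020992/109756385] → run F
t=12: vr[A=2048/655 D=4573184/1638155 F=69512192/21296015 G=1688684032/430834765 H=552020992/109756385] → run D
t=13: vr[A=2048/655 D=5243904/1638155 F=69512192/21296015 G=1688684032/430834765 H=552020992/109756385] → run A
t=14: vr[A=3072/655 D=5243904/1638155 F=69512192/21296015 G=1688684032/430834765 H=552020992/109756385] → run D
t=15: vr[A=3072/655 F=69512192/21296015 G=1688684032/430834765 H=552020992/109756385] → run F
t=16: vr[A=3072/655 F=83261952/21296015 G=1688684032/430834765 H=552020992/109756385] → run F
t=17: vr[A=3072/655 F=97011712/21296015 G=1688684032/430834765 H=552020992/109756385] → run G
t=18: vr[A=3072/655 F=97011712/21296015 G=2527419392/430834765 H=552020992/109756385] → run F
t=19: vr[A=3072/655 F=110761472/21296015 G=2527419392/430834765 H=552020992/109756385] → run A
t=20: vr[F=110761472/21296015 G=2527419392/430834765 H=552020992/109756385] → run H
t=21: vr[F=110761472/21296015 G=2527419392/430834765 H=887515136/109756385] → run F
t=22: vr[G=2527419392/430834765 H=887515136/109756385] → run G
t=23: vr[G=3366154752/430834765 H=887515136/109756385] → run G
t=24: vr[G=4204890112/430834765 H=887515136/109756385] → run H
t=25: vr[G=4204890112/430834765 H=244601856/21951277] → run G
t=26: vr[G=5043625472/430834765 H=244601856/21951277] → run H
t=27: vr[G=5043625472/430834765 H=1558503424/109756385] → run G
t=28: vr[G=5882360832/430834765 H=1558503424/109756385] → run G
t=29: vr[G=6721096192/430834765 H=1558503424/109756385] → run H
t=30: vr[G=6721096192/430834765 H=1893997568/109756385] → run G
t=31: vr[H=1893997568/109756385] → run H
t=32: (idle)
t=33: (idle)
t=34: (idle)
t=35: (idle)
t=36: (idle)
t=37: (idle)

completion order = C, D, A, F, G, H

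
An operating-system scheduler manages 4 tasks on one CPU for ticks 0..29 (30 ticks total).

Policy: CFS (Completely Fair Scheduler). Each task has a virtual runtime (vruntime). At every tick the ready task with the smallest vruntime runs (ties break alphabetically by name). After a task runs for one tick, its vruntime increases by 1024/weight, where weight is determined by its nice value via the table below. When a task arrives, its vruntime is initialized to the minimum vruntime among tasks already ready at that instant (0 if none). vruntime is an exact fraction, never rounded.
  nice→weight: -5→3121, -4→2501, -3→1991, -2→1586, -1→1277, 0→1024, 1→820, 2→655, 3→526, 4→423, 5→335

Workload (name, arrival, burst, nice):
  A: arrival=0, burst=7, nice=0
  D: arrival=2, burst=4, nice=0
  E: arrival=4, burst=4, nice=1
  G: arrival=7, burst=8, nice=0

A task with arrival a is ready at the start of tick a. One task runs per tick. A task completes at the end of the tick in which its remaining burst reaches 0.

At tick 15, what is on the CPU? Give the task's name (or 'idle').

t=0: vr[A=0] → run A
t=1: vr[A=1] → run A
t=2: vr[A=2 D=2] → run A
t=3: vr[A=3 D=2] → run D
t=4: vr[A=3 D=3 E=3] → run A
t=5: vr[A=4 D=3 E=3] → run D
t=6: vr[A=4 D=4 E=3] → run E
t=7: vr[A=4 D=4 E=871/205 G=4] → run A
t=8: vr[A=5 D=4 E=871/205 G=4] → run D
t=9: vr[A=5 D=5 E=871/205 G=4] → run G
t=10: vr[A=5 D=5 E=871/205 G=5] → run E
t=11: vr[A=5 D=5 E=1127/205 G=5] → run A
t=12: vr[A=6 D=5 E=1127/205 G=5] → run D
t=13: vr[A=6 E=1127/205 G=5] → run G
t=14: vr[A=6 E=1127/205 G=6] → run E
t=15: vr[A=6 E=1383/205 G=6] → run A
t=16: vr[E=1383/205 G=6] → run G
t=17: vr[E=1383/205 G=7] → run E
t=18: vr[G=7] → run G
t=19: vr[G=8] → run G
t=20: vr[G=9] → run G
t=21: vr[G=10] → run G
t=22: vr[G=11] → run G
t=23: (idle)
t=24: (idle)
t=25: (idle)
t=26: (idle)
t=27: (idle)
t=28: (idle)
t=29: (idle)

running at tick 15 = A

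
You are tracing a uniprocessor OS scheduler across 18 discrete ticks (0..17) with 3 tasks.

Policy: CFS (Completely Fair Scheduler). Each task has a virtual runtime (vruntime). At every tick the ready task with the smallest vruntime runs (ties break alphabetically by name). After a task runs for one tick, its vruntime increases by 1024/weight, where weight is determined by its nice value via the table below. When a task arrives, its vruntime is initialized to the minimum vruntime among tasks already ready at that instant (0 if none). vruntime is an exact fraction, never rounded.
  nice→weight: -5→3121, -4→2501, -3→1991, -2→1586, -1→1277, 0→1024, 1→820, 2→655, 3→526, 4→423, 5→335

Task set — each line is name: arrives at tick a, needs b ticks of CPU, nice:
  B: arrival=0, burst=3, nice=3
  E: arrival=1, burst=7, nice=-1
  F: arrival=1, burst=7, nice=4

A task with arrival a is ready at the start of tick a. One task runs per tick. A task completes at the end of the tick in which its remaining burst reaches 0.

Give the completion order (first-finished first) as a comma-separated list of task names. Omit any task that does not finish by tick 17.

completion order = B, E, F

t=0: vr[B=0] → run B
t=1: vr[B=512/263 E=512/263 F=512/263] → run B
t=2: vr[B=1024/263 E=512/263 F=512/263] → run E
t=3: vr[B=1024/263 E=923136/335851 F=512/263] → run F
t=4: vr[B=1024/263 E=923136/335851 F=485888/111249] → run E
t=5: vr[B=1024/263 E=1192448/335851 F=485888/111249] → run E
t=6: vr[B=1024/263 E=1461760/335851 F=485888/111249] → run B
t=7: vr[E=1461760/335851 F=485888/111249] → run E
t=8: vr[E=1731072/335851 F=485888/111249] → run F
t=9: vr[E=1731072/335851 F=755200/111249] → run E
t=10: vr[E=2000384/335851 F=755200/111249] → run E
t=11: vr[E=2269696/335851 F=755200/111249] → run E
t=12: vr[F=755200/111249] → run F
t=13: vr[F=341504/37083] → run F
t=14: vr[F=1293824/111249] → run F
t=15: vr[F=1563136/111249] → run F
t=16: vr[F=610816/37083] → run F
t=17: (idle)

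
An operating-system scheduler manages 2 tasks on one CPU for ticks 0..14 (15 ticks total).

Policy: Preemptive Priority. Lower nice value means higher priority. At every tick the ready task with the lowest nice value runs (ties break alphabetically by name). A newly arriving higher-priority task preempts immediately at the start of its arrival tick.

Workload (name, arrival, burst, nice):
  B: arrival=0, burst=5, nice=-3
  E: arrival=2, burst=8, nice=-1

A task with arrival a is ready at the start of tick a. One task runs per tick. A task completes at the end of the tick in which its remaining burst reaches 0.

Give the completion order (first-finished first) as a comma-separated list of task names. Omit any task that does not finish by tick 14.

t=0: ready={B} → run B
t=1: ready={B} → run B
t=2: ready={B,E} → run B
t=3: ready={B,E} → run B
t=4: ready={B,E} → run B
t=5: ready={E} → run E
t=6: ready={E} → run E
t=7: ready={E} → run E
t=8: ready={E} → run E
t=9: ready={E} → run E
t=10: ready={E} → run E
t=11: ready={E} → run E
t=12: ready={E} → run E
t=13: (idle)
t=14: (idle)

completion order = B, E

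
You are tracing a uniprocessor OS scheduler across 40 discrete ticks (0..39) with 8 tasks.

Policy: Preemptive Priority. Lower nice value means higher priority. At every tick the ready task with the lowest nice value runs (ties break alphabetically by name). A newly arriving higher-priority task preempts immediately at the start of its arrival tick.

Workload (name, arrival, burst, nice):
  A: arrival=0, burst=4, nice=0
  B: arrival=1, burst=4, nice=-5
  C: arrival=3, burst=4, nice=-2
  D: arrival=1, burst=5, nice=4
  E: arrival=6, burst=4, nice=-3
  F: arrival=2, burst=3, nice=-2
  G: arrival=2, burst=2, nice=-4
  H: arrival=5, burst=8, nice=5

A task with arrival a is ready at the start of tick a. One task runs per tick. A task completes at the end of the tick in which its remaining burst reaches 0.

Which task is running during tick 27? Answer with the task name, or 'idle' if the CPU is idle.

t=0: ready={A} → run A
t=1: ready={A,B,D} → run B
t=2: ready={A,B,D,F,G} → run B
t=3: ready={A,B,C,D,F,G} → run B
t=4: ready={A,B,C,D,F,G} → run B
t=5: ready={A,C,D,F,G,H} → run G
t=6: ready={A,C,D,E,F,G,H} → run G
t=7: ready={A,C,D,E,F,H} → run E
t=8: ready={A,C,D,E,F,H} → run E
t=9: ready={A,C,D,E,F,H} → run E
t=10: ready={A,C,D,E,F,H} → run E
t=11: ready={A,C,D,F,H} → run C
t=12: ready={A,C,D,F,H} → run C
t=13: ready={A,C,D,F,H} → run C
t=14: ready={A,C,D,F,H} → run C
t=15: ready={A,D,F,H} → run F
t=16: ready={A,D,F,H} → run F
t=17: ready={A,D,F,H} → run F
t=18: ready={A,D,H} → run A
t=19: ready={A,D,H} → run A
t=20: ready={A,D,H} → run A
t=21: ready={D,H} → run D
t=22: ready={D,H} → run D
t=23: ready={D,H} → run D
t=24: ready={D,H} → run D
t=25: ready={D,H} → run D
t=26: ready={H} → run H
t=27: ready={H} → run H
t=28: ready={H} → run H
t=29: ready={H} → run H
t=30: ready={H} → run H
t=31: ready={H} → run H
t=32: ready={H} → run H
t=33: ready={H} → run H
t=34: (idle)
t=35: (idle)
t=36: (idle)
t=37: (idle)
t=38: (idle)
t=39: (idle)

running at tick 27 = H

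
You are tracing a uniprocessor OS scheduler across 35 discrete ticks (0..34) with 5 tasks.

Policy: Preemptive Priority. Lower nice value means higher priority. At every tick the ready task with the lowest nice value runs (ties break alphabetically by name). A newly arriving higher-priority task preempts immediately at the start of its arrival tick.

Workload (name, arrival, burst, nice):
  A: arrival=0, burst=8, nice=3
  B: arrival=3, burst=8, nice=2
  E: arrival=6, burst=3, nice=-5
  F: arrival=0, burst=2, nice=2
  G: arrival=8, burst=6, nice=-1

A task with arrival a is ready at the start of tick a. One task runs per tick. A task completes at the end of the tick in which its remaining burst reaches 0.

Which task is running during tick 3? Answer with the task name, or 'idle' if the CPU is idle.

running at tick 3 = B

t=0: ready={A,F} → run F
t=1: ready={A,F} → run F
t=2: ready={A} → run A
t=3: ready={A,B} → run B
t=4: ready={A,B} → run B
t=5: ready={A,B} → run B
t=6: ready={A,B,E} → run E
t=7: ready={A,B,E} → run E
t=8: ready={A,B,E,G} → run E
t=9: ready={A,B,G} → run G
t=10: ready={A,B,G} → run G
t=11: ready={A,B,G} → run G
t=12: ready={A,B,G} → run G
t=13: ready={A,B,G} → run G
t=14: ready={A,B,G} → run G
t=15: ready={A,B} → run B
t=16: ready={A,B} → run B
t=17: ready={A,B} → run B
t=18: ready={A,B} → run B
t=19: ready={A,B} → run B
t=20: ready={A} → run A
t=21: ready={A} → run A
t=22: ready={A} → run A
t=23: ready={A} → run A
t=24: ready={A} → run A
t=25: ready={A} → run A
t=26: ready={A} → run A
t=27: (idle)
t=28: (idle)
t=29: (idle)
t=30: (idle)
t=31: (idle)
t=32: (idle)
t=33: (idle)
t=34: (idle)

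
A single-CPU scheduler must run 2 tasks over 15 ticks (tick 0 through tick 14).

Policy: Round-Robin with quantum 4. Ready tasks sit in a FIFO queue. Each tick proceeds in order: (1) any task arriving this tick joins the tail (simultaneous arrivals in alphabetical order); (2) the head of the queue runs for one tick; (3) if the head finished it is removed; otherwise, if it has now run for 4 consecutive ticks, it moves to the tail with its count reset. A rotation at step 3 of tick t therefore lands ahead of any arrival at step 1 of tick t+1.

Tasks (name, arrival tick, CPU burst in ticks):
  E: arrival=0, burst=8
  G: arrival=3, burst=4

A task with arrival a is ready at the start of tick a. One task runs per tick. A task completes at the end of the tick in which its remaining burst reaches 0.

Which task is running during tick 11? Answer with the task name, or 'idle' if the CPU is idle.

t=0: queue=[E] q_used=0 → run E
t=1: queue=[E] q_used=1 → run E
t=2: queue=[E] q_used=2 → run E
t=3: queue=[E,G] q_used=3 → run E
t=4: queue=[G,E] q_used=0 → run G
t=5: queue=[G,E] q_used=1 → run G
t=6: queue=[G,E] q_used=2 → run G
t=7: queue=[G,E] q_used=3 → run G
t=8: queue=[E] q_used=0 → run E
t=9: queue=[E] q_used=1 → run E
t=10: queue=[E] q_used=2 → run E
t=11: queue=[E] q_used=3 → run E
t=12: (idle)
t=13: (idle)
t=14: (idle)

running at tick 11 = E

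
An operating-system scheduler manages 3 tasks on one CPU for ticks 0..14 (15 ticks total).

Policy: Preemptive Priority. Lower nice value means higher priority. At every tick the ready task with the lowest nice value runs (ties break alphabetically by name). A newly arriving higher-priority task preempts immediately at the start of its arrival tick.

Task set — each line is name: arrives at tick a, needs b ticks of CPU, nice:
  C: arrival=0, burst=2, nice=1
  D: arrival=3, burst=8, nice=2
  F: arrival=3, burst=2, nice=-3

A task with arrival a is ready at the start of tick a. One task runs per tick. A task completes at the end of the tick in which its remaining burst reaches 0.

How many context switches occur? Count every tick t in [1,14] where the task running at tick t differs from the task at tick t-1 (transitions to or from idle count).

t=0: ready={C} → run C
t=1: ready={C} → run C
t=2: (idle)
t=3: ready={D,F} → run F
t=4: ready={D,F} → run F
t=5: ready={D} → run D
t=6: ready={D} → run D
t=7: ready={D} → run D
t=8: ready={D} → run D
t=9: ready={D} → run D
t=10: ready={D} → run D
t=11: ready={D} → run D
t=12: ready={D} → run D
t=13: (idle)
t=14: (idle)

context switches = 4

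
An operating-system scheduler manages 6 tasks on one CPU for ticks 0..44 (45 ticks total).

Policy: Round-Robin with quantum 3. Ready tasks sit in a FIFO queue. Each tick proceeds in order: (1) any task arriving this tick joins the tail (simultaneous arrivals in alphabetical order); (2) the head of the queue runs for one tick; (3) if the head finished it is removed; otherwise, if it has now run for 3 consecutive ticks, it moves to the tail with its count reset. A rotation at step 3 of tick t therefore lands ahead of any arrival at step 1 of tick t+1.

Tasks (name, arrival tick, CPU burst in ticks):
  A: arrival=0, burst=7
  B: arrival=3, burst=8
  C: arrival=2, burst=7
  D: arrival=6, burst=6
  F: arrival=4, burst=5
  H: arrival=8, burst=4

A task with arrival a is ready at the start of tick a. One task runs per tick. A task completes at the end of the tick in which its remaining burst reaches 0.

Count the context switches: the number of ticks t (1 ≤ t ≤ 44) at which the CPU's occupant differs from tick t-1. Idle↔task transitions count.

t=0: queue=[A] q_used=0 → run A
t=1: queue=[A] q_used=1 → run A
t=2: queue=[A,C] q_used=2 → run A
t=3: queue=[C,A,B] q_used=0 → run C
t=4: queue=[C,A,B,F] q_used=1 → run C
t=5: queue=[C,A,B,F] q_used=2 → run C
t=6: queue=[A,B,F,C,D] q_used=0 → run A
t=7: queue=[A,B,F,C,D] q_used=1 → run A
t=8: queue=[A,B,F,C,D,H] q_used=2 → run A
t=9: queue=[B,F,C,D,H,A] q_used=0 → run B
t=10: queue=[B,F,C,D,H,A] q_used=1 → run B
t=11: queue=[B,F,C,D,H,A] q_used=2 → run B
t=12: queue=[F,C,D,H,A,B] q_used=0 → run F
t=13: queue=[F,C,D,H,A,B] q_used=1 → run F
t=14: queue=[F,C,D,H,A,B] q_used=2 → run F
t=15: queue=[C,D,H,A,B,F] q_used=0 → run C
t=16: queue=[C,D,H,A,B,F] q_used=1 → run C
t=17: queue=[C,D,H,A,B,F] q_used=2 → run C
t=18: queue=[D,H,A,B,F,C] q_used=0 → run D
t=19: queue=[D,H,A,B,F,C] q_used=1 → run D
t=20: queue=[D,H,A,B,F,C] q_used=2 → run D
t=21: queue=[H,A,B,F,C,D] q_used=0 → run H
t=22: queue=[H,A,B,F,C,D] q_used=1 → run H
t=23: queue=[H,A,B,F,C,D] q_used=2 → run H
t=24: queue=[A,B,F,C,D,H] q_used=0 → run A
t=25: queue=[B,F,C,D,H] q_used=0 → run B
t=26: queue=[B,F,C,D,H] q_used=1 → run B
t=27: queue=[B,F,C,D,H] q_used=2 → run B
t=28: queue=[F,C,D,H,B] q_used=0 → run F
t=29: queue=[F,C,D,H,B] q_used=1 → run F
t=30: queue=[C,D,H,B] q_used=0 → run C
t=31: queue=[D,H,B] q_used=0 → run D
t=32: queue=[D,H,B] q_used=1 → run D
t=33: queue=[D,H,B] q_used=2 → run D
t=34: queue=[H,B] q_used=0 → run H
t=35: queue=[B] q_used=0 → run B
t=36: queue=[B] q_used=1 → run B
t=37: (idle)
t=38: (idle)
t=39: (idle)
t=40: (idle)
t=41: (idle)
t=42: (idle)
t=43: (idle)
t=44: (idle)

context switches = 15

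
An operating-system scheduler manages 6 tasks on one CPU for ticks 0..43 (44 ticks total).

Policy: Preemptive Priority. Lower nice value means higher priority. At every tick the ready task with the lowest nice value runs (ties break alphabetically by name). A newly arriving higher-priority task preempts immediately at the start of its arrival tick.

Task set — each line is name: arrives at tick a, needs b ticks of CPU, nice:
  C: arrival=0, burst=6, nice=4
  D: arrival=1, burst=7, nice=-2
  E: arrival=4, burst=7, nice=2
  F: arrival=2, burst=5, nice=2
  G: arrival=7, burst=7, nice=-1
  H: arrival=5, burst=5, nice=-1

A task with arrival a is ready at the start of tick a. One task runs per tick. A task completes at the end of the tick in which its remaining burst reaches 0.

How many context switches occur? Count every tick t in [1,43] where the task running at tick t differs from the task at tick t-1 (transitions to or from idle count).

t=0: ready={C} → run C
t=1: ready={C,D} → run D
t=2: ready={C,D,F} → run D
t=3: ready={C,D,F} → run D
t=4: ready={C,D,E,F} → run D
t=5: ready={C,D,E,F,H} → run D
t=6: ready={C,D,E,F,H} → run D
t=7: ready={C,D,E,F,G,H} → run D
t=8: ready={C,E,F,G,H} → run G
t=9: ready={C,E,F,G,H} → run G
t=10: ready={C,E,F,G,H} → run G
t=11: ready={C,E,F,G,H} → run G
t=12: ready={C,E,F,G,H} → run G
t=13: ready={C,E,F,G,H} → run G
t=14: ready={C,E,F,G,H} → run G
t=15: ready={C,E,F,H} → run H
t=16: ready={C,E,F,H} → run H
t=17: ready={C,E,F,H} → run H
t=18: ready={C,E,F,H} → run H
t=19: ready={C,E,F,H} → run H
t=20: ready={C,E,F} → run E
t=21: ready={C,E,F} → run E
t=22: ready={C,E,F} → run E
t=23: ready={C,E,F} → run E
t=24: ready={C,E,F} → run E
t=25: ready={C,E,F} → run E
t=26: ready={C,E,F} → run E
t=27: ready={C,F} → run F
t=28: ready={C,F} → run F
t=29: ready={C,F} → run F
t=30: ready={C,F} → run F
t=31: ready={C,F} → run F
t=32: ready={C} → run C
t=33: ready={C} → run C
t=34: ready={C} → run C
t=35: ready={C} → run C
t=36: ready={C} → run C
t=37: (idle)
t=38: (idle)
t=39: (idle)
t=40: (idle)
t=41: (idle)
t=42: (idle)
t=43: (idle)

context switches = 7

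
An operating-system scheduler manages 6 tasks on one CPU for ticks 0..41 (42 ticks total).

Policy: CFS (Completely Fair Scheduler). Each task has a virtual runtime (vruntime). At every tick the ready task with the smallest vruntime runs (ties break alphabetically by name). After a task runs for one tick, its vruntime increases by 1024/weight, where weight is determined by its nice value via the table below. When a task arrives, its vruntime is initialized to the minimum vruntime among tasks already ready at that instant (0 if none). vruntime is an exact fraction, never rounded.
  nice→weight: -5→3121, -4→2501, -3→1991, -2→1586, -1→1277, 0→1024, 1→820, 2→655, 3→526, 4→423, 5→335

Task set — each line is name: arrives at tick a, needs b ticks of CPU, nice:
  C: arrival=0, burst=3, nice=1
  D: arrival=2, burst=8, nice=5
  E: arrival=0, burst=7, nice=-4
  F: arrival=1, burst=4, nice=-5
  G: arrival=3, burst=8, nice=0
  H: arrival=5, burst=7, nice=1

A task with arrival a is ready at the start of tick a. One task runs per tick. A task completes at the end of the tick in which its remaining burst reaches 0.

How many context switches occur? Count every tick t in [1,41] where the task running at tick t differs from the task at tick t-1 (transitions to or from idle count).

context switches = 32

t=0: vr[C=0 E=0] → run C
t=1: vr[C=256/205 E=0 F=0] → run E
t=2: vr[C=256/205 D=0 E=1024/2501 F=0] → run D
t=3: vr[C=256/205 D=1024/335 E=1024/2501 F=0 G=0] → run F
t=4: vr[C=256/205 D=1024/335 E=1024/2501 F=1024/3121 G=0] → run G
t=5: vr[C=256/205 D=1024/335 E=1024/2501 F=1024/3121 G=1 H=1024/3121] → run F
t=6: vr[C=256/205 D=1024/335 E=1024/2501 F=2048/3121 G=1 H=1024/3121] → run H
t=7: vr[C=256/205 D=1024/335 E=1024/2501 F=2048/3121 G=1 H=1008896/639805] → run E
t=8: vr[C=256/205 D=1024/335 E=2048/2501 F=2048/3121 G=1 H=1008896/639805] → run F
t=9: vr[C=256/205 D=1024/335 E=2048/2501 F=3072/3121 G=1 H=1008896/639805] → run E
t=10: vr[C=256/205 D=1024/335 E=3072/2501 F=3072/3121 G=1 H=1008896/639805] → run F
t=11: vr[C=256/205 D=1024/335 E=3072/2501 G=1 H=1008896/639805] → run G
t=12: vr[C=256/205 D=1024/335 E=3072/2501 G=2 H=1008896/639805] → run E
t=13: vr[C=256/205 D=1024/335 E=4096/2501 G=2 H=1008896/639805] → run C
t=14: vr[C=512/205 D=1024/335 E=4096/2501 G=2 H=1008896/639805] → run H
t=15: vr[C=512/205 D=1024/335 E=4096/2501 G=2 H=1807872/639805] → run E
t=16: vr[C=512/205 D=1024/335 E=5120/2501 G=2 H=1807872/639805] → run G
t=17: vr[C=512/205 D=1024/335 E=5120/2501 G=3 H=1807872/639805] → run E
t=18: vr[C=512/205 D=1024/335 E=6144/2501 G=3 H=1807872/639805] → run E
t=19: vr[C=512/205 D=1024/335 G=3 H=1807872/639805] → run C
t=20: vr[D=1024/335 G=3 H=1807872/639805] → run H
t=21: vr[D=1024/335 G=3 H=2606848/639805] → run G
t=22: vr[D=1024/335 G=4 H=2606848/639805] → run D
t=23: vr[D=2048/335 G=4 H=2606848/639805] → run G
t=24: vr[D=2048/335 G=5 H=2606848/639805] → run H
t=25: vr[D=2048/335 G=5 H=3405824/639805] → run G
t=26: vr[D=2048/335 G=6 H=3405824/639805] → run H
t=27: vr[D=2048/335 G=6 H=840960/127961] → run G
t=28: vr[D=2048/335 G=7 H=840960/127961] → run D
t=29: vr[D=3072/335 G=7 H=840960/127961] → run H
t=30: vr[D=3072/335 G=7 H=5003776/639805] → run G
t=31: vr[D=3072/335 H=5003776/639805] → run H
t=32: vr[D=3072/335] → run D
t=33: vr[D=4096/335] → run D
t=34: vr[D=1024/67] → run D
t=35: vr[D=6144/335] → run D
t=36: vr[D=7168/335] → run D
t=37: (idle)
t=38: (idle)
t=39: (idle)
t=40: (idle)
t=41: (idle)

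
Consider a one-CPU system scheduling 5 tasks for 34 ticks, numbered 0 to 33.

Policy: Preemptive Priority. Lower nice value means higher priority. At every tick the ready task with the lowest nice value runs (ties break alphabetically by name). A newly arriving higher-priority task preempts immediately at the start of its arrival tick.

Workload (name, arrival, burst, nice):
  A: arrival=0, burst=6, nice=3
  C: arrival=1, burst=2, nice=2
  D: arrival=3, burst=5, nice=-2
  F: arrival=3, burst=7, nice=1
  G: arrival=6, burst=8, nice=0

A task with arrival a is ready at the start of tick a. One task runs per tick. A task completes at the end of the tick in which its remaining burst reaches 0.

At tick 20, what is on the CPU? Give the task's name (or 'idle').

running at tick 20 = F

t=0: ready={A} → run A
t=1: ready={A,C} → run C
t=2: ready={A,C} → run C
t=3: ready={A,D,F} → run D
t=4: ready={A,D,F} → run D
t=5: ready={A,D,F} → run D
t=6: ready={A,D,F,G} → run D
t=7: ready={A,D,F,G} → run D
t=8: ready={A,F,G} → run G
t=9: ready={A,F,G} → run G
t=10: ready={A,F,G} → run G
t=11: ready={A,F,G} → run G
t=12: ready={A,F,G} → run G
t=13: ready={A,F,G} → run G
t=14: ready={A,F,G} → run G
t=15: ready={A,F,G} → run G
t=16: ready={A,F} → run F
t=17: ready={A,F} → run F
t=18: ready={A,F} → run F
t=19: ready={A,F} → run F
t=20: ready={A,F} → run F
t=21: ready={A,F} → run F
t=22: ready={A,F} → run F
t=23: ready={A} → run A
t=24: ready={A} → run A
t=25: ready={A} → run A
t=26: ready={A} → run A
t=27: ready={A} → run A
t=28: (idle)
t=29: (idle)
t=30: (idle)
t=31: (idle)
t=32: (idle)
t=33: (idle)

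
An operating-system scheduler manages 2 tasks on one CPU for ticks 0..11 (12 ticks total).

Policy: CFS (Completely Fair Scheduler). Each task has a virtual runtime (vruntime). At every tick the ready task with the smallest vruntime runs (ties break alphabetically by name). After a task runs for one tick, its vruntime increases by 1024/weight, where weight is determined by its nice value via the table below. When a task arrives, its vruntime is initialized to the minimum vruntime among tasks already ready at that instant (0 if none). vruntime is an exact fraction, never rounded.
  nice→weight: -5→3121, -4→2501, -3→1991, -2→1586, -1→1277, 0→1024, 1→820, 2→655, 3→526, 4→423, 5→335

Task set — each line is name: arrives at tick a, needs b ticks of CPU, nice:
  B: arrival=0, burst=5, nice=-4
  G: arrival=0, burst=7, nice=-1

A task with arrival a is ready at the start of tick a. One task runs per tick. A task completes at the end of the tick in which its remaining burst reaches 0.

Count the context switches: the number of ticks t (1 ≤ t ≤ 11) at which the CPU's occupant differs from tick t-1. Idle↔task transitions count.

t=0: vr[B=0 G=0] → run B
t=1: vr[B=1024/2501 G=0] → run G
t=2: vr[B=1024/2501 G=1024/1277] → run B
t=3: vr[B=2048/2501 G=1024/1277] → run G
t=4: vr[B=2048/2501 G=2048/1277] → run B
t=5: vr[B=3072/2501 G=2048/1277] → run B
t=6: vr[B=4096/2501 G=2048/1277] → run G
t=7: vr[B=4096/2501 G=3072/1277] → run B
t=8: vr[G=3072/1277] → run G
t=9: vr[G=4096/1277] → run G
t=10: vr[G=5120/1277] → run G
t=11: vr[G=6144/1277] → run G

context switches = 7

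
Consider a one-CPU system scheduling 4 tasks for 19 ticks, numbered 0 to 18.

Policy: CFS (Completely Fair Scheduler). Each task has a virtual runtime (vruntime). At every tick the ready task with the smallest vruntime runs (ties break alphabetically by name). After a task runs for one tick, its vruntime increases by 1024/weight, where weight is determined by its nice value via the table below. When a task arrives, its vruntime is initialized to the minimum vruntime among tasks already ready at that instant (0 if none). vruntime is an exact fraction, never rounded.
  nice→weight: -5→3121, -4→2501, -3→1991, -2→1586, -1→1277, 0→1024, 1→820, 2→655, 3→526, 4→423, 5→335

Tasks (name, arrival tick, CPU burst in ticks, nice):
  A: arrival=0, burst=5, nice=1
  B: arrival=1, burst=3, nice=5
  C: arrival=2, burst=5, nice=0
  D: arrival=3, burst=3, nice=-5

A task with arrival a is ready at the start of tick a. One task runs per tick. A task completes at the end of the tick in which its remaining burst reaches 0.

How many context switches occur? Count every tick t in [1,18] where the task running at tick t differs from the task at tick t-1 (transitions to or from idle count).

context switches = 13

t=0: vr[A=0] → run A
t=1: vr[A=256/205 B=256/205] → run A
t=2: vr[A=512/205 B=256/205 C=256/205] → run B
t=3: vr[A=512/205 B=59136/13735 C=256/205 D=256/205] → run C
t=4: vr[A=512/205 B=59136/13735 C=461/205 D=256/205] → run D
t=5: vr[A=512/205 B=59136/13735 C=461/205 D=1008896/639805] → run D
t=6: vr[A=512/205 B=59136/13735 C=461/205 D=1218816/639805] → run D
t=7: vr[A=512/205 B=59136/13735 C=461/205] → run C
t=8: vr[A=512/205 B=59136/13735 C=666/205] → run A
t=9: vr[A=768/205 B=59136/13735 C=666/205] → run C
t=10: vr[A=768/205 B=59136/13735 C=871/205] → run A
t=11: vr[A=1024/205 B=59136/13735 C=871/205] → run C
t=12: vr[A=1024/205 B=59136/13735 C=1076/205] → run B
t=13: vr[A=1024/205 B=20224/2747 C=1076/205] → run A
t=14: vr[B=20224/2747 C=1076/205] → run C
t=15: vr[B=20224/2747] → run B
t=16: (idle)
t=17: (idle)
t=18: (idle)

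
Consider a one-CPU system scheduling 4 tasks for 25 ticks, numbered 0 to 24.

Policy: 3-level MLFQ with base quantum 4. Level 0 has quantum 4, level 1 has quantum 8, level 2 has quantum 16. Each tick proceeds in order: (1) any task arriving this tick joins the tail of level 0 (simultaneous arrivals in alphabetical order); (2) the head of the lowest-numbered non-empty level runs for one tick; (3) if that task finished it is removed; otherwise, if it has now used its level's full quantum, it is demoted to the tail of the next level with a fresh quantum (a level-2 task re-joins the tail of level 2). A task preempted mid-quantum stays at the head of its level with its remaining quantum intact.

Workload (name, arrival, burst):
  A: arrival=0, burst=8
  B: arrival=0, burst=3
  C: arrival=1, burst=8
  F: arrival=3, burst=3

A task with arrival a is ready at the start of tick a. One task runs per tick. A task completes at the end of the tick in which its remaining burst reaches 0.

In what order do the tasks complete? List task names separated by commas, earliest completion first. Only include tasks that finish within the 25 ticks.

t=0: L0/L1/L2 = AB/-/- → run A
t=1: L0/L1/L2 = ABC/-/- → run A
t=2: L0/L1/L2 = ABC/-/- → run A
t=3: L0/L1/L2 = ABCF/-/- → run A
t=4: L0/L1/L2 = BCF/A/- → run B
t=5: L0/L1/L2 = BCF/A/- → run B
t=6: L0/L1/L2 = BCF/A/- → run B
t=7: L0/L1/L2 = CF/A/- → run C
t=8: L0/L1/L2 = CF/A/- → run C
t=9: L0/L1/L2 = CF/A/- → run C
t=10: L0/L1/L2 = CF/A/- → run C
t=11: L0/L1/L2 = F/AC/- → run F
t=12: L0/L1/L2 = F/AC/- → run F
t=13: L0/L1/L2 = F/AC/- → run F
t=14: L0/L1/L2 = -/AC/- → run A
t=15: L0/L1/L2 = -/AC/- → run A
t=16: L0/L1/L2 = -/AC/- → run A
t=17: L0/L1/L2 = -/AC/- → run A
t=18: L0/L1/L2 = -/C/- → run C
t=19: L0/L1/L2 = -/C/- → run C
t=20: L0/L1/L2 = -/C/- → run C
t=21: L0/L1/L2 = -/C/- → run C
t=22: (idle)
t=23: (idle)
t=24: (idle)

completion order = B, F, A, C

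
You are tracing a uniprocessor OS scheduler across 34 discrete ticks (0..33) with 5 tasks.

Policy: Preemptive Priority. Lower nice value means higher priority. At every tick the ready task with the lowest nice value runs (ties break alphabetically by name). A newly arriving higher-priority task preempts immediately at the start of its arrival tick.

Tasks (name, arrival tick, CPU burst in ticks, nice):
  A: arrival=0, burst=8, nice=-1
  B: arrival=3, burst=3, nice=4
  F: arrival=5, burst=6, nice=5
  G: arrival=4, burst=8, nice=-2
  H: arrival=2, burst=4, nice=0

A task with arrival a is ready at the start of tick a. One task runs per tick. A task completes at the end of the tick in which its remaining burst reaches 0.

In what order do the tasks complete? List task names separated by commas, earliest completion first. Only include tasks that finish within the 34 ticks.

t=0: ready={A} → run A
t=1: ready={A} → run A
t=2: ready={A,H} → run A
t=3: ready={A,B,H} → run A
t=4: ready={A,B,G,H} → run G
t=5: ready={A,B,F,G,H} → run G
t=6: ready={A,B,F,G,H} → run G
t=7: ready={A,B,F,G,H} → run G
t=8: ready={A,B,F,G,H} → run G
t=9: ready={A,B,F,G,H} → run G
t=10: ready={A,B,F,G,H} → run G
t=11: ready={A,B,F,G,H} → run G
t=12: ready={A,B,F,H} → run A
t=13: ready={A,B,F,H} → run A
t=14: ready={A,B,F,H} → run A
t=15: ready={A,B,F,H} → run A
t=16: ready={B,F,H} → run H
t=17: ready={B,F,H} → run H
t=18: ready={B,F,H} → run H
t=19: ready={B,F,H} → run H
t=20: ready={B,F} → run B
t=21: ready={B,F} → run B
t=22: ready={B,F} → run B
t=23: ready={F} → run F
t=24: ready={F} → run F
t=25: ready={F} → run F
t=26: ready={F} → run F
t=27: ready={F} → run F
t=28: ready={F} → run F
t=29: (idle)
t=30: (idle)
t=31: (idle)
t=32: (idle)
t=33: (idle)

completion order = G, A, H, B, F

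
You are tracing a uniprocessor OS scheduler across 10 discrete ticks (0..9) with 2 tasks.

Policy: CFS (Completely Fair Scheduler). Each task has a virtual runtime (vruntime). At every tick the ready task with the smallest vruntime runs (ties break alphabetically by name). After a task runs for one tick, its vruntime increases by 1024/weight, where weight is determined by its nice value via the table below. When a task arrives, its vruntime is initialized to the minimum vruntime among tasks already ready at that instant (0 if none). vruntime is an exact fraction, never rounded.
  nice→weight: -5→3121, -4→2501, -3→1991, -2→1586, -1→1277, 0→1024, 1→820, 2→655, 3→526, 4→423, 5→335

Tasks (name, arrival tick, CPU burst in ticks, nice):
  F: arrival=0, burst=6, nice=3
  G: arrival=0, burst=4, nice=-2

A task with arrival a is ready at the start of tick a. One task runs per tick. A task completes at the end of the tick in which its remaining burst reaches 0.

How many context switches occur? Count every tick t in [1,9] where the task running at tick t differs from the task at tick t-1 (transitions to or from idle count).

context switches = 2

t=0: vr[F=0 G=0] → run F
t=1: vr[F=512/263 G=0] → run G
t=2: vr[F=512/263 G=512/793] → run G
t=3: vr[F=512/263 G=1024/793] → run G
t=4: vr[F=512/263 G=1536/793] → run G
t=5: vr[F=512/263] → run F
t=6: vr[F=1024/263] → run F
t=7: vr[F=1536/263] → run F
t=8: vr[F=2048/263] → run F
t=9: vr[F=2560/263] → run F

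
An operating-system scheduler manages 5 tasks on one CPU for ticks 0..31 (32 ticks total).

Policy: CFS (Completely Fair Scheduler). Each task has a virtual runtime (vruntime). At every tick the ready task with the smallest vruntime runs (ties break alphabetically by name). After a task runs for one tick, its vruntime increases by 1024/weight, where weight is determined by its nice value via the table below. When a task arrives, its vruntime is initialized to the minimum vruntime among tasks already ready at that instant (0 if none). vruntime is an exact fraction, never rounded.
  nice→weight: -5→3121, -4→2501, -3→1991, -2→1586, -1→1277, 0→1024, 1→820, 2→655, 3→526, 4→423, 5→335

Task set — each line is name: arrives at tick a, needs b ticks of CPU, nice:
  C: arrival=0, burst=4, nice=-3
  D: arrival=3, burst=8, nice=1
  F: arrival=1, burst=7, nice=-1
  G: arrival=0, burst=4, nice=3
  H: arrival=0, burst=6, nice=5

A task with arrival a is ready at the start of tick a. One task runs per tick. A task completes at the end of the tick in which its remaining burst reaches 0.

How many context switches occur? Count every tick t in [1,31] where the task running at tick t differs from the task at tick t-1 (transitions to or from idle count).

t=0: vr[C=0 G=0 H=0] → run C
t=1: vr[C=1024/1991 F=0 G=0 H=0] → run F
t=2: vr[C=1024/1991 F=1024/1277 G=0 H=0] → run G
t=3: vr[C=1024/1991 D=0 F=1024/1277 G=512/263 H=0] → run D
t=4: vr[C=1024/1991 D=256/205 F=1024/1277 G=512/263 H=0] → run H
t=5: vr[C=1024/1991 D=256/205 F=1024/1277 G=512/263 H=1024/335] → run C
t=6: vr[C=2048/1991 D=256/205 F=1024/1277 G=512/263 H=1024/335] → run F
t=7: vr[C=2048/1991 D=256/205 F=2048/1277 G=512/263 H=1024/335] → run C
t=8: vr[C=3072/1991 D=256/205 F=2048/1277 G=512/263 H=1024/335] → run D
t=9: vr[C=3072/1991 D=512/205 F=2048/1277 G=512/263 H=1024/335] → run C
t=10: vr[D=512/205 F=2048/1277 G=512/263 H=1024/335] → run F
t=11: vr[D=512/205 F=3072/1277 G=512/263 H=1024/335] → run G
t=12: vr[D=512/205 F=3072/1277 G=1024/263 H=1024/335] → run F
t=13: vr[D=512/205 F=4096/1277 G=1024/263 H=1024/335] → run D
t=14: vr[D=768/205 F=4096/1277 G=1024/263 H=1024/335] → run H
t=15: vr[D=768/205 F=4096/1277 G=1024/263 H=2048/335] → run F
t=16: vr[D=768/205 F=5120/1277 G=1024/263 H=2048/335] → run D
t=17: vr[D=1024/205 F=5120/1277 G=1024/263 H=2048/335] → run G
t=18: vr[D=1024/205 F=5120/1277 G=1536/263 H=2048/335] → run F
t=19: vr[D=1024/205 F=6144/1277 G=1536/263 H=2048/335] → run F
t=20: vr[D=1024/205 G=1536/263 H=2048/335] → run D
t=21: vr[D=256/41 G=1536/263 H=2048/335] → run G
t=22: vr[D=256/41 H=2048/335] → run H
t=23: vr[D=256/41 H=3072/335] → run D
t=24: vr[D=1536/205 H=3072/335] → run D
t=25: vr[D=1792/205 H=3072/335] → run D
t=26: vr[H=3072/335] → run H
t=27: vr[H=4096/335] → run H
t=28: vr[H=1024/67] → run H
t=29: (idle)
t=30: (idle)
t=31: (idle)

context switches = 24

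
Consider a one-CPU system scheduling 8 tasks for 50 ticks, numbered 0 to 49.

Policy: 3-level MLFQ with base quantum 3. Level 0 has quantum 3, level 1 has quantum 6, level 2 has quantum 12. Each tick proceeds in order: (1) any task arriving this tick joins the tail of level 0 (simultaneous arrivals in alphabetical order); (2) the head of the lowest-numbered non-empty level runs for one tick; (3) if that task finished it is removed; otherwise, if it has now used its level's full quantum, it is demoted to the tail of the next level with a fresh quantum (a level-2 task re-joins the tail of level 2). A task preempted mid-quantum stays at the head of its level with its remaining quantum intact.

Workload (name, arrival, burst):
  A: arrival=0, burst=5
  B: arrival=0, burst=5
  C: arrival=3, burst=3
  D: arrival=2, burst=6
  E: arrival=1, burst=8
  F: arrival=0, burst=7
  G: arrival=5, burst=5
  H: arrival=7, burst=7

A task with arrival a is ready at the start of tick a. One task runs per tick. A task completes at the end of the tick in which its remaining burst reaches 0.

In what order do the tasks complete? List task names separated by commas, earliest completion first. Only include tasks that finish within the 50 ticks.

t=0: L0/L1/L2 = ABF/-/- → run A
t=1: L0/L1/L2 = ABFE/-/- → run A
t=2: L0/L1/L2 = ABFED/-/- → run A
t=3: L0/L1/L2 = BFEDC/A/- → run B
t=4: L0/L1/L2 = BFEDC/A/- → run B
t=5: L0/L1/L2 = BFEDCG/A/- → run B
t=6: L0/L1/L2 = FEDCG/AB/- → run F
t=7: L0/L1/L2 = FEDCGH/AB/- → run F
t=8: L0/L1/L2 = FEDCGH/AB/- → run F
t=9: L0/L1/L2 = EDCGH/ABF/- → run E
t=10: L0/L1/L2 = EDCGH/ABF/- → run E
t=11: L0/L1/L2 = EDCGH/ABF/- → run E
t=12: L0/L1/L2 = DCGH/ABFE/- → run D
t=13: L0/L1/L2 = DCGH/ABFE/- → run D
t=14: L0/L1/L2 = DCGH/ABFE/- → run D
t=15: L0/L1/L2 = CGH/ABFED/- → run C
t=16: L0/L1/L2 = CGH/ABFED/- → run C
t=17: L0/L1/L2 = CGH/ABFED/- → run C
t=18: L0/L1/L2 = GH/ABFED/- → run G
t=19: L0/L1/L2 = GH/ABFED/- → run G
t=20: L0/L1/L2 = GH/ABFED/- → run G
t=21: L0/L1/L2 = H/ABFEDG/- → run H
t=22: L0/L1/L2 = H/ABFEDG/- → run H
t=23: L0/L1/L2 = H/ABFEDG/- → run H
t=24: L0/L1/L2 = -/ABFEDGH/- → run A
t=25: L0/L1/L2 = -/ABFEDGH/- → run A
t=26: L0/L1/L2 = -/BFEDGH/- → run B
t=27: L0/L1/L2 = -/BFEDGH/- → run B
t=28: L0/L1/L2 = -/FEDGH/- → run F
t=29: L0/L1/L2 = -/FEDGH/- → run F
t=30: L0/L1/L2 = -/FEDGH/- → run F
t=31: L0/L1/L2 = -/FEDGH/- → run F
t=32: L0/L1/L2 = -/EDGH/- → run E
t=33: L0/L1/L2 = -/EDGH/- → run E
t=34: L0/L1/L2 = -/EDGH/- → run E
t=35: L0/L1/L2 = -/EDGH/- → run E
t=36: L0/L1/L2 = -/EDGH/- → run E
t=37: L0/L1/L2 = -/DGH/- → run D
t=38: L0/L1/L2 = -/DGH/- → run D
t=39: L0/L1/L2 = -/DGH/- → run D
t=40: L0/L1/L2 = -/GH/- → run G
t=41: L0/L1/L2 = -/GH/- → run G
t=42: L0/L1/L2 = -/H/- → run H
t=43: L0/L1/L2 = -/H/- → run H
t=44: L0/L1/L2 = -/H/- → run H
t=45: L0/L1/L2 = -/H/- → run H
t=46: (idle)
t=47: (idle)
t=48: (idle)
t=49: (idle)

completion order = C, A, B, F, E, D, G, H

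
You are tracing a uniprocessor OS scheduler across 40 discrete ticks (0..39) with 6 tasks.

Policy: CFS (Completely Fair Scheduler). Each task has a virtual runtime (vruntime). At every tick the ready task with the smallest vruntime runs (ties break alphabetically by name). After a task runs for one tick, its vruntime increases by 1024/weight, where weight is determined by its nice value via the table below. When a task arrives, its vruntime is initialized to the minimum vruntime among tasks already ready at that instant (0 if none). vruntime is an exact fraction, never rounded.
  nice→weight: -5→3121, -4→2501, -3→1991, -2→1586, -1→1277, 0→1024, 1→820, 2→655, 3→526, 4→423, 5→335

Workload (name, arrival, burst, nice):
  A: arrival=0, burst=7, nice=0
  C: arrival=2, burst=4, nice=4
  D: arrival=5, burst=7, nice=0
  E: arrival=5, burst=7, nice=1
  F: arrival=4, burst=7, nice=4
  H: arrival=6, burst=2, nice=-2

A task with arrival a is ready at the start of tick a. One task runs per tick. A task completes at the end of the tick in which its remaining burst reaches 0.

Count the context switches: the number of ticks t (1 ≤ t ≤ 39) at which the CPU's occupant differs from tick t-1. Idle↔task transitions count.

context switches = 28

t=0: vr[A=0] → run A
t=1: vr[A=1] → run A
t=2: vr[A=2 C=2] → run A
t=3: vr[A=3 C=2] → run C
t=4: vr[A=3 C=1870/423 F=3] → run A
t=5: vr[A=4 C=1870/423 D=3 E=3 F=3] → run D
t=6: vr[A=4 C=1870/423 D=4 E=3 F=3 H=3] → run E
t=7: vr[A=4 C=1870/423 D=4 E=871/205 F=3 H=3] → run F
t=8: vr[A=4 C=1870/423 D=4 E=871/205 F=2293/423 H=3] → run H
t=9: vr[A=4 C=1870/423 D=4 E=871/205 F=2293/423 H=2891/793] → run H
t=10: vr[A=4 C=1870/423 D=4 E=871/205 F=2293/423] → run A
t=11: vr[A=5 C=1870/423 D=4 E=871/205 F=2293/423] → run D
t=12: vr[A=5 C=1870/423 D=5 E=871/205 F=2293/423] → run E
t=13: vr[A=5 C=1870/423 D=5 E=1127/205 F=2293/423] → run C
t=14: vr[A=5 C=2894/423 D=5 E=1127/205 F=2293/423] → run A
t=15: vr[A=6 C=2894/423 D=5 E=1127/205 F=2293/423] → run D
t=16: vr[A=6 C=2894/423 D=6 E=1127/205 F=2293/423] → run F
t=17: vr[A=6 C=2894/423 D=6 E=1127/205 F=3317/423] → run E
t=18: vr[A=6 C=2894/423 D=6 E=1383/205 F=3317/423] → run A
t=19: vr[C=2894/423 D=6 E=1383/205 F=3317/423] → run D
t=20: vr[C=2894/423 D=7 E=1383/205 F=3317/423] → run E
t=21: vr[C=2894/423 D=7 E=1639/205 F=3317/423] → run C
t=22: vr[C=1306/141 D=7 E=1639/205 F=3317/423] → run D
t=23: vr[C=1306/141 D=8 E=1639/205 F=3317/423] → run F
t=24: vr[C=1306/141 D=8 E=1639/205 F=1447/141] → run E
t=25: vr[C=1306/141 D=8 E=379/41 F=1447/141] → run D
t=26: vr[C=1306/141 D=9 E=379/41 F=1447/141] → run D
t=27: vr[C=1306/141 E=379/41 F=1447/141] → run E
t=28: vr[C=1306/141 E=2151/205 F=1447/141] → run C
t=29: vr[E=2151/205 F=1447/141] → run F
t=30: vr[E=2151/205 F=5365/423] → run E
t=31: vr[F=5365/423] → run F
t=32: vr[F=6389/423] → run F
t=33: vr[F=2471/141] → run F
t=34: (idle)
t=35: (idle)
t=36: (idle)
t=37: (idle)
t=38: (idle)
t=39: (idle)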